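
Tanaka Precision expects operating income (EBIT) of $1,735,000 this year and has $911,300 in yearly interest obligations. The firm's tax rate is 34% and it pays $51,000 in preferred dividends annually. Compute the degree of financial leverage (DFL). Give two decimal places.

2.32

Interest = $911,300.00.
Preferred dividends grossed up pre-tax: $51,000 / (1 − 0.34) = $77,272.73.
DFL = EBIT ÷ [EBIT − I − D_p/(1−t)] = $1,735,000 ÷ [$1,735,000 − $911,300.00 − $77,272.73] = $1,735,000 ÷ $746,427.27 = 2.3244.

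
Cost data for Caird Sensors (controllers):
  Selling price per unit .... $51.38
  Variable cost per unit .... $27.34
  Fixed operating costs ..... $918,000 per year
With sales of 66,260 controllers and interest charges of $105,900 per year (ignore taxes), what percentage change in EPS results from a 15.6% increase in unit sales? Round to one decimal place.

Contribution at this volume is 66,260 × $24.04 = $1,592,890.40.
EBIT = $1,592,890.40 − $918,000 = $674,890.40.
Interest = $105,900.00, so EBIT − I = $568,990.40.
DCL = total CM / (EBIT − I) = $1,592,890.40 / $568,990.40 = 2.7995.
EPS therefore changes by 2.7995 × (+15.6%) = +43.7%.

+43.7%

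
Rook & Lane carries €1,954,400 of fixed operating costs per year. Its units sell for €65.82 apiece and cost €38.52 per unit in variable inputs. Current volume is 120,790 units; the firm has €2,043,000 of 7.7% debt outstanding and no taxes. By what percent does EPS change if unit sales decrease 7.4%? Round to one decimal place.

At 120,790 units, contribution = 120,790 × €27.30 = €3,297,567.00.
Subtracting fixed costs: EBIT = €3,297,567.00 − €1,954,400 = €1,343,167.00.
After interest of €157,311.00, pre-tax earnings = €1,185,856.00.
DCL = total CM / (EBIT − I) = €3,297,567.00 / €1,185,856.00 = 2.7807.
EPS therefore changes by 2.7807 × (-7.4%) = -20.6%.

-20.6%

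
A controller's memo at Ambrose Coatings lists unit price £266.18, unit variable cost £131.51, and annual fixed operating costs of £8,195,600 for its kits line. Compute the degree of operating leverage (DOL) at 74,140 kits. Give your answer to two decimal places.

5.58

Contribution at this volume is 74,140 × £134.67 = £9,984,433.80.
EBIT = £9,984,433.80 − £8,195,600 = £1,788,833.80.
So DOL = total CM / EBIT = £9,984,433.80 / £1,788,833.80 = 5.5815.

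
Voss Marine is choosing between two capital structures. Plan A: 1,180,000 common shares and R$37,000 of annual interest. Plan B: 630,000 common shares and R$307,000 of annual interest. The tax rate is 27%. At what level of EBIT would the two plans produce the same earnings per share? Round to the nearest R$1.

R$616,273

Set EPS_A = EPS_B: (EBIT − R$37,000)(1 − 0.27) ÷ 1,180,000 = (EBIT − R$307,000)(1 − 0.27) ÷ 630,000.
Cancelling (1 − t) and cross-multiplying: 630,000·(EBIT − 37,000) = 1,180,000·(EBIT − 307,000).
EBIT × (1,180,000 − 630,000) = 307,000 × 1,180,000 − 37,000 × 630,000 = 338,950,000,000, so EBIT = 338,950,000,000 ÷ 550,000 = 616,272.73.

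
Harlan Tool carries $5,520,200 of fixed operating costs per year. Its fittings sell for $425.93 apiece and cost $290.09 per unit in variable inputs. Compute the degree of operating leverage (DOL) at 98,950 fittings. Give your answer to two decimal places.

At 98,950 units, contribution = 98,950 × $135.84 = $13,441,368.00.
Operating income = contribution − fixed costs = $13,441,368.00 − $5,520,200 = $7,921,168.00.
DOL = contribution ÷ EBIT = $13,441,368.00 ÷ $7,921,168.00 = 1.6969.

1.70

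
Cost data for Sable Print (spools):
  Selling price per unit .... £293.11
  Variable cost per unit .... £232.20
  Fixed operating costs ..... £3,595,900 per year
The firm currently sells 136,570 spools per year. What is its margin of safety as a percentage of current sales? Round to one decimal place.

Each unit contributes £293.11 − £232.20 = £60.91. Break-even units = £3,595,900 ÷ £60.91 = 59,036.28; break-even revenue = 59,036.28 × £293.11 = £17,304,124.92.
Current sales = 136,570 × £293.11 = £40,030,032.70.
Margin of safety = (£40,030,032.70 − £17,304,124.92) ÷ £40,030,032.70 = 56.8%.

56.8%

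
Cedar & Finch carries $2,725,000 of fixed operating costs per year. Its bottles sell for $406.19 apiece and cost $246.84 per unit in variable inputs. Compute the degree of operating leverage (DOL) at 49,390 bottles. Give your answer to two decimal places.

1.53

Total contribution margin = 49,390 × $159.35 = $7,870,296.50.
Subtracting fixed costs: EBIT = $7,870,296.50 − $2,725,000 = $5,145,296.50.
DOL = contribution ÷ EBIT = $7,870,296.50 ÷ $5,145,296.50 = 1.5296.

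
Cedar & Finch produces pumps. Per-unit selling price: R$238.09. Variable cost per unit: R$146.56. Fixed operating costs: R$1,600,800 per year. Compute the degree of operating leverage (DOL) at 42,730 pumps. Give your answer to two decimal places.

1.69

At 42,730 units, contribution = 42,730 × R$91.53 = R$3,911,076.90.
EBIT = R$3,911,076.90 − R$1,600,800 = R$2,310,276.90.
Degree of operating leverage = R$3,911,076.90 / R$2,310,276.90 = 1.6929.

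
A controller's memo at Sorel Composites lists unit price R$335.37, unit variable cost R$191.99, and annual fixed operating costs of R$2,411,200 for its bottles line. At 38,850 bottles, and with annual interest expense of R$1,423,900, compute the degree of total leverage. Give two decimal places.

Total contribution margin = 38,850 × R$143.38 = R$5,570,313.00.
Subtracting fixed costs: EBIT = R$5,570,313.00 − R$2,411,200 = R$3,159,113.00. Interest = R$1,423,900.00.
DOL = R$5,570,313.00 ÷ R$3,159,113.00 = 1.7633; DFL = R$3,159,113.00 ÷ R$1,735,213.00 = 1.8206.
DCL = DOL × DFL = 1.7633 × 1.8206 = 3.2103.

3.21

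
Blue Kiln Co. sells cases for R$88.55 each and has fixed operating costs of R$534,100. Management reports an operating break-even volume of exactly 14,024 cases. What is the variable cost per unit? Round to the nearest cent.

At break-even, FC = Q × (P − VC), so P − VC = R$534,100 ÷ 14,024 = R$38.0847.
Hence VC = price − CM = R$88.55 − R$38.0847 = R$50.47.

R$50.47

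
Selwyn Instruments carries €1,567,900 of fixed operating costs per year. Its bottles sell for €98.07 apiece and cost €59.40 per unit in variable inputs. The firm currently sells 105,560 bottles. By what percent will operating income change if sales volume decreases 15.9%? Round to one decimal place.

-25.8%

Total contribution margin = 105,560 × €38.67 = €4,082,005.20.
EBIT = €4,082,005.20 − €1,567,900 = €2,514,105.20.
Degree of operating leverage = €4,082,005.20 / €2,514,105.20 = 1.6236.
Operating income changes by 1.6236 × -15.9% = -25.8%.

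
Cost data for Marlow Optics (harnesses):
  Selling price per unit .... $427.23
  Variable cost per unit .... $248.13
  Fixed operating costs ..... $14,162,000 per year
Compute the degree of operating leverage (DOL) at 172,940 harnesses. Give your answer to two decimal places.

Total contribution margin = 172,940 × $179.10 = $30,973,554.00.
Operating income = contribution − fixed costs = $30,973,554.00 − $14,162,000 = $16,811,554.00.
Degree of operating leverage = $30,973,554.00 / $16,811,554.00 = 1.8424.

1.84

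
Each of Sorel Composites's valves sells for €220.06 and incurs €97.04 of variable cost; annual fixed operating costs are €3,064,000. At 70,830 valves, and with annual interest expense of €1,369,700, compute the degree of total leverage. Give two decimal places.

2.04

At 70,830 units, contribution = 70,830 × €123.02 = €8,713,506.60.
Subtracting fixed costs: EBIT = €8,713,506.60 − €3,064,000 = €5,649,506.60. Interest = €1,369,700.00.
DOL = €8,713,506.60 ÷ €5,649,506.60 = 1.5423; DFL = €5,649,506.60 ÷ €4,279,806.60 = 1.3200.
Combined leverage = 1.5423 × 1.3200 = 2.0358.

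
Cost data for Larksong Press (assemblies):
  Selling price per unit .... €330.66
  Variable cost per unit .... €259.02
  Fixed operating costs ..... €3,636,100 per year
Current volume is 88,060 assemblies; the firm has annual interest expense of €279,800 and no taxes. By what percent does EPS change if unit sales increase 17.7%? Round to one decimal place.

Contribution at this volume is 88,060 × €71.64 = €6,308,618.40.
Operating income = contribution − fixed costs = €6,308,618.40 − €3,636,100 = €2,672,518.40.
Interest = €279,800.00, so EBIT − I = €2,392,718.40.
DCL = total CM / (EBIT − I) = €6,308,618.40 / €2,392,718.40 = 2.6366.
%ΔEPS = DCL × %ΔSales = 2.6366 × +17.7% = +46.7%.

+46.7%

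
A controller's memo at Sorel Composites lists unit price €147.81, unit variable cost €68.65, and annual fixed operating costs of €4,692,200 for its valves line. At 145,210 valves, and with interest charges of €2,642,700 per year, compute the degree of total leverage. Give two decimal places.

2.76

Contribution at this volume is 145,210 × €79.16 = €11,494,823.60.
Operating income = contribution − fixed costs = €11,494,823.60 − €4,692,200 = €6,802,623.60. Interest = €2,642,700.00, so EBIT − I = €4,159,923.60.
Degree of total leverage = total CM / (EBIT − interest) = €11,494,823.60 / €4,159,923.60 = 2.7632.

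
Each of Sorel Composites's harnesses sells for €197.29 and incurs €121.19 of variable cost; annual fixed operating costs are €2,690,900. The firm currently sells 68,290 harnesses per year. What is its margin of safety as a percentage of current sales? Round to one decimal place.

48.2%

Unit CM = price − variable cost = €197.29 − €121.19 = €76.10. Break-even units = €2,690,900 ÷ €76.10 = 35,360.05; break-even revenue = 35,360.05 × €197.29 = €6,976,184.77.
Current sales = 68,290 × €197.29 = €13,472,934.10.
Margin of safety = (€13,472,934.10 − €6,976,184.77) ÷ €13,472,934.10 = 48.2%.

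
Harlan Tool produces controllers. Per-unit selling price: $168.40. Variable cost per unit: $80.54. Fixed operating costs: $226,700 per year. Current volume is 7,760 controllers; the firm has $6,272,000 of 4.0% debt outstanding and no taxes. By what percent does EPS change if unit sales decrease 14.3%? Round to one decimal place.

-47.7%

Total contribution margin = 7,760 × $87.86 = $681,793.60.
Subtracting fixed costs: EBIT = $681,793.60 − $226,700 = $455,093.60.
Interest = $250,880.00, so EBIT − I = $204,213.60.
DCL = total CM / (EBIT − I) = $681,793.60 / $204,213.60 = 3.3386.
%ΔEPS = DCL × %ΔSales = 3.3386 × -14.3% = -47.7%.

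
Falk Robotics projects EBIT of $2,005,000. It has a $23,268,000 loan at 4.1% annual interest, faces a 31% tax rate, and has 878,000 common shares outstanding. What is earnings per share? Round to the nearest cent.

Interest = $953,988.00, so EBT = $2,005,000 − $953,988.00 = $1,051,012.00.
After tax at 31%: net income = $1,051,012.00 × 0.69 = $725,198.28.
EPS = $725,198.28 ÷ 878,000 = $0.83.

$0.83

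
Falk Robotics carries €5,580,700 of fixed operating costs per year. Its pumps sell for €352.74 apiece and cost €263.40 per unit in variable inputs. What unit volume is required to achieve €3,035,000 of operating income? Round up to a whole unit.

Each unit contributes €352.74 − €263.40 = €89.34.
Required volume = (fixed costs + target profit) ÷ CM = (€5,580,700 + €3,035,000) ÷ €89.34 = 96,437.21, so 96,438 pumps.

96,438 pumps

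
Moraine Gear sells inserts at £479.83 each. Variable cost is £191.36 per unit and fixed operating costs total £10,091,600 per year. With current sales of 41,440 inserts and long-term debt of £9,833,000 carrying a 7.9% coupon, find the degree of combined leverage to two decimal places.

Total contribution margin = 41,440 × £288.47 = £11,954,196.80.
Operating income = contribution − fixed costs = £11,954,196.80 − £10,091,600 = £1,862,596.80. Interest = £776,807.00.
DOL = £11,954,196.80 ÷ £1,862,596.80 = 6.4180; DFL = £1,862,596.80 ÷ £1,085,789.80 = 1.7154.
DCL = DOL × DFL = 6.4180 × 1.7154 = 11.0094.

11.01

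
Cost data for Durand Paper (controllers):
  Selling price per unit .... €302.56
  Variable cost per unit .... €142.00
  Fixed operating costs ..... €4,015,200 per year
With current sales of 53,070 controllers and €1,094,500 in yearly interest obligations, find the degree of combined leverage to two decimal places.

At 53,070 units, contribution = 53,070 × €160.56 = €8,520,919.20.
EBIT = €8,520,919.20 − €4,015,200 = €4,505,719.20. Interest = €1,094,500.00, so EBIT − I = €3,411,219.20.
Degree of total leverage = total CM / (EBIT − interest) = €8,520,919.20 / €3,411,219.20 = 2.4979.

2.50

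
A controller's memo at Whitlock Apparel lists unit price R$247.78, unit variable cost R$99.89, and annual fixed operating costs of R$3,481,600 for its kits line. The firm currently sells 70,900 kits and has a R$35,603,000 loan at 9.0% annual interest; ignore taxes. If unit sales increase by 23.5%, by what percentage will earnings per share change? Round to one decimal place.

Contribution at this volume is 70,900 × R$147.89 = R$10,485,401.00.
Subtracting fixed costs: EBIT = R$10,485,401.00 − R$3,481,600 = R$7,003,801.00.
After interest of R$3,204,270.00, pre-tax earnings = R$3,799,531.00.
Degree of combined leverage = contribution ÷ (EBIT − I) = R$10,485,401.00 ÷ R$3,799,531.00 = 2.7597.
%ΔEPS = DCL × %ΔSales = 2.7597 × +23.5% = +64.9%.

+64.9%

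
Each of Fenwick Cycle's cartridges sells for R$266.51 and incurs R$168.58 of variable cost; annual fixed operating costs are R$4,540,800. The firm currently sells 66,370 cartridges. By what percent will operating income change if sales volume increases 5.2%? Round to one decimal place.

Contribution at this volume is 66,370 × R$97.93 = R$6,499,614.10.
Operating income = contribution − fixed costs = R$6,499,614.10 − R$4,540,800 = R$1,958,814.10.
Degree of operating leverage = R$6,499,614.10 / R$1,958,814.10 = 3.3181.
So EBIT moves 3.3181 × (+5.2%) = +17.3%.

+17.3%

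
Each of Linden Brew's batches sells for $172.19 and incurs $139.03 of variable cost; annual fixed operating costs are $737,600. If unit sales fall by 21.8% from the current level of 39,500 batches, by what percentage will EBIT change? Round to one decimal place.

-49.9%

Contribution at this volume is 39,500 × $33.16 = $1,309,820.00.
Operating income = contribution − fixed costs = $1,309,820.00 − $737,600 = $572,220.00.
Degree of operating leverage = $1,309,820.00 / $572,220.00 = 2.2890.
Operating income changes by 2.2890 × -21.8% = -49.9%.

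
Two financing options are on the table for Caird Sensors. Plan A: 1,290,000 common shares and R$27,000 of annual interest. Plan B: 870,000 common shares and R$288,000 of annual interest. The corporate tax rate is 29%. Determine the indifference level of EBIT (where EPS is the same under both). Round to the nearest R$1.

R$828,643

Set EPS_A = EPS_B: (EBIT − R$27,000)(1 − 0.29) ÷ 1,290,000 = (EBIT − R$288,000)(1 − 0.29) ÷ 870,000.
The (1 − t) factor cancels: (EBIT − 27,000) × 870,000 = (EBIT − 288,000) × 1,290,000.
EBIT × (1,290,000 − 870,000) = 288,000 × 1,290,000 − 27,000 × 870,000 = 348,030,000,000, so EBIT = 348,030,000,000 ÷ 420,000 = 828,642.86.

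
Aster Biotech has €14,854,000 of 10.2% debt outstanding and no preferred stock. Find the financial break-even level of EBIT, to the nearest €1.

€1,515,108

Annual interest = 10.2% × €14,854,000 = €1,515,108.00.
Without preferred stock the financial break-even is simply EBIT = interest = €1,515,108.00.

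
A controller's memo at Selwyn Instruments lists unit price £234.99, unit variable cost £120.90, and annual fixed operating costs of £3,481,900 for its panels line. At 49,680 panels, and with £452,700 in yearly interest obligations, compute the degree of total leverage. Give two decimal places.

3.27

Contribution at this volume is 49,680 × £114.09 = £5,667,991.20.
Operating income = contribution − fixed costs = £5,667,991.20 − £3,481,900 = £2,186,091.20. Interest = £452,700.00.
DOL = £5,667,991.20 ÷ £2,186,091.20 = 2.5928; DFL = £2,186,091.20 ÷ £1,733,391.20 = 1.2612.
DCL = DOL × DFL = 2.5928 × 1.2612 = 3.2700.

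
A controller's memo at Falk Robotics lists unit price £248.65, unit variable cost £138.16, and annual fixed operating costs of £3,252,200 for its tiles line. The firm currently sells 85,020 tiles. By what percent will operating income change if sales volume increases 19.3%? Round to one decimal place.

+29.5%

Contribution at this volume is 85,020 × £110.49 = £9,393,859.80.
Subtracting fixed costs: EBIT = £9,393,859.80 − £3,252,200 = £6,141,659.80.
So DOL = total CM / EBIT = £9,393,859.80 / £6,141,659.80 = 1.5295.
So EBIT moves 1.5295 × (+19.3%) = +29.5%.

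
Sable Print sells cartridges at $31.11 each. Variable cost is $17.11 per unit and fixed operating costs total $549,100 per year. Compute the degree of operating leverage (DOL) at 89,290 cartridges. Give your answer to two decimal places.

1.78

Contribution at this volume is 89,290 × $14.00 = $1,250,060.00.
Operating income = contribution − fixed costs = $1,250,060.00 − $549,100 = $700,960.00.
DOL = contribution ÷ EBIT = $1,250,060.00 ÷ $700,960.00 = 1.7834.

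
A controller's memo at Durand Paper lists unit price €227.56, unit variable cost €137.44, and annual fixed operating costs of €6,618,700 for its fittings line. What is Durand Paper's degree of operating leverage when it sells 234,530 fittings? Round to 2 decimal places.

1.46

Contribution at this volume is 234,530 × €90.12 = €21,135,843.60.
Subtracting fixed costs: EBIT = €21,135,843.60 − €6,618,700 = €14,517,143.60.
DOL = contribution ÷ EBIT = €21,135,843.60 ÷ €14,517,143.60 = 1.4559.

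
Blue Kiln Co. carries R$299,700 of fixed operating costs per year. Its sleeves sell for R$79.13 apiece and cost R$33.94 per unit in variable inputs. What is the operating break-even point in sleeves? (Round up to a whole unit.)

Each unit contributes R$79.13 − R$33.94 = R$45.19.
Break-even volume = fixed costs ÷ CM per unit = R$299,700 ÷ R$45.19 = 6,632.00, so 6,632 sleeves.

6,632 sleeves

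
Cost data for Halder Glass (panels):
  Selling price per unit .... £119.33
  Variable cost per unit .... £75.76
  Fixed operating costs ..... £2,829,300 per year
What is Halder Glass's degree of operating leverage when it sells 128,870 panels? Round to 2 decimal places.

Contribution at this volume is 128,870 × £43.57 = £5,614,865.90.
Operating income = contribution − fixed costs = £5,614,865.90 − £2,829,300 = £2,785,565.90.
DOL = contribution ÷ EBIT = £5,614,865.90 ÷ £2,785,565.90 = 2.0157.

2.02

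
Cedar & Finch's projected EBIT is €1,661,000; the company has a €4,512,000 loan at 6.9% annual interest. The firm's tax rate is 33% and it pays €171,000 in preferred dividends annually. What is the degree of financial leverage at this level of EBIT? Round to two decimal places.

Interest = €311,328.00.
Pre-tax preferred-dividend burden = €171,000 ÷ (1 − 0.33) = €255,223.88.
DFL = EBIT ÷ [EBIT − I − D_p/(1−t)] = €1,661,000 ÷ [€1,661,000 − €311,328.00 − €255,223.88] = €1,661,000 ÷ €1,094,448.12 = 1.5177.

1.52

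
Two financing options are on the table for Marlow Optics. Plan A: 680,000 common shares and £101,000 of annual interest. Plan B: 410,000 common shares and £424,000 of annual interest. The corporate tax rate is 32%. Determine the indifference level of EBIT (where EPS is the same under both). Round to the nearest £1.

£914,481

At indifference, (EBIT − 101,000)(1 − t)/680,000 = (EBIT − 424,000)(1 − t)/410,000.
The (1 − t) factor cancels: (EBIT − 101,000) × 410,000 = (EBIT − 424,000) × 680,000.
EBIT × (680,000 − 410,000) = 424,000 × 680,000 − 101,000 × 410,000 = 246,910,000,000, so EBIT = 246,910,000,000 ÷ 270,000 = 914,481.48.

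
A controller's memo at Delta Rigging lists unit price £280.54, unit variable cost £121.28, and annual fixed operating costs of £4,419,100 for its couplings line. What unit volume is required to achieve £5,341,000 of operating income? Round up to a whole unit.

Each unit contributes £280.54 − £121.28 = £159.26.
Need Q such that Q × £159.26 − £4,419,100 = £5,341,000, i.e. Q = £9,760,100 / £159.26 = 61,284.06 → 61,285.

61,285 couplings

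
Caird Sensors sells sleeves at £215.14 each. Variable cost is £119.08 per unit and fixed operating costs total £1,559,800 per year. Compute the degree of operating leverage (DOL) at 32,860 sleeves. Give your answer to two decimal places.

1.98

Contribution at this volume is 32,860 × £96.06 = £3,156,531.60.
EBIT = £3,156,531.60 − £1,559,800 = £1,596,731.60.
Degree of operating leverage = £3,156,531.60 / £1,596,731.60 = 1.9769.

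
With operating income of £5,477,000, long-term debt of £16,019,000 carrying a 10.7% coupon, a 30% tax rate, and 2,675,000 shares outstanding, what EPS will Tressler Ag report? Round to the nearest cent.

Interest = £1,714,033.00, so EBT = £5,477,000 − £1,714,033.00 = £3,762,967.00.
After tax at 30%: net income = £3,762,967.00 × 0.70 = £2,634,076.90.
Per share: £2,634,076.90 / 2,675,000 shares = £0.98.

£0.98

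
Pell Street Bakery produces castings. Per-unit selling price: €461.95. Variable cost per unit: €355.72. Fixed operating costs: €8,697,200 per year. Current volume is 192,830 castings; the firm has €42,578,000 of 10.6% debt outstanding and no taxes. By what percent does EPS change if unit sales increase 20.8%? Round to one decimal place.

Total contribution margin = 192,830 × €106.23 = €20,484,330.90.
EBIT = €20,484,330.90 − €8,697,200 = €11,787,130.90.
After interest of €4,513,268.00, pre-tax earnings = €7,273,862.90.
DCL = total CM / (EBIT − I) = €20,484,330.90 / €7,273,862.90 = 2.8162.
%ΔEPS = DCL × %ΔSales = 2.8162 × +20.8% = +58.6%.

+58.6%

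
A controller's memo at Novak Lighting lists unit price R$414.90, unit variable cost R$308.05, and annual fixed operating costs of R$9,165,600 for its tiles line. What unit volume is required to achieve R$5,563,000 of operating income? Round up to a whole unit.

137,844 tiles

Unit CM = price − variable cost = R$414.90 − R$308.05 = R$106.85.
Required volume = (fixed costs + target profit) ÷ CM = (R$9,165,600 + R$5,563,000) ÷ R$106.85 = 137,843.71, so 137,844 tiles.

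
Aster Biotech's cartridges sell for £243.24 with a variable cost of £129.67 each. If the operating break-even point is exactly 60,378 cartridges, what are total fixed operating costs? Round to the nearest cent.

Unit CM = price − variable cost = £243.24 − £129.67 = £113.57.
Since BE = FC / CM, FC = 60,378 × £113.57 = £6,857,129.46.

£6,857,129.46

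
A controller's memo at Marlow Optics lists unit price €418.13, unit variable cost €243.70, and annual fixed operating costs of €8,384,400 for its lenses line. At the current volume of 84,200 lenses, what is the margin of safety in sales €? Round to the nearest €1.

€15,108,116

Contribution margin per unit = €418.13 − €243.70 = €174.43. Break-even units = €8,384,400 ÷ €174.43 = 48,067.42; break-even revenue = 48,067.42 × €418.13 = €20,098,430.16.
Current sales = 84,200 × €418.13 = €35,206,546.00.
Margin of safety = €35,206,546.00 − €20,098,430.16 = €15,108,116.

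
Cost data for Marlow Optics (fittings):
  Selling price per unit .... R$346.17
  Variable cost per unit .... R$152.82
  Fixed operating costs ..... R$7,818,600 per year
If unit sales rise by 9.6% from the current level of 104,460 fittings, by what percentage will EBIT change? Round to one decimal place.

+15.7%

Total contribution margin = 104,460 × R$193.35 = R$20,197,341.00.
EBIT = R$20,197,341.00 − R$7,818,600 = R$12,378,741.00.
DOL = contribution ÷ EBIT = R$20,197,341.00 ÷ R$12,378,741.00 = 1.6316.
So EBIT moves 1.6316 × (+9.6%) = +15.7%.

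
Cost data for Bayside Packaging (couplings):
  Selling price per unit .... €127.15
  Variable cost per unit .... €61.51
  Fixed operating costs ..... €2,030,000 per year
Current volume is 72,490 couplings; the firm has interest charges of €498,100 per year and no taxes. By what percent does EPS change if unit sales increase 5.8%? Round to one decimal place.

+12.4%

Total contribution margin = 72,490 × €65.64 = €4,758,243.60.
Operating income = contribution − fixed costs = €4,758,243.60 − €2,030,000 = €2,728,243.60.
After interest of €498,100.00, pre-tax earnings = €2,230,143.60.
Degree of combined leverage = contribution ÷ (EBIT − I) = €4,758,243.60 ÷ €2,230,143.60 = 2.1336.
%ΔEPS = DCL × %ΔSales = 2.1336 × +5.8% = +12.4%.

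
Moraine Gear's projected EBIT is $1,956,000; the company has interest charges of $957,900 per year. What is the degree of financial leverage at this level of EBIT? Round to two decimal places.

1.96

Annual interest charges come to $957,900.00.
Degree of financial leverage = EBIT / (EBIT − interest) = $1,956,000 / $998,100.00 = 1.9597.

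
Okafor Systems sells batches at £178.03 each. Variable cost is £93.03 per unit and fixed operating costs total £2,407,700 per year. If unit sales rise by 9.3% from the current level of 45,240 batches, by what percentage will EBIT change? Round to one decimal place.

Contribution at this volume is 45,240 × £85.00 = £3,845,400.00.
Operating income = contribution − fixed costs = £3,845,400.00 − £2,407,700 = £1,437,700.00.
Degree of operating leverage = £3,845,400.00 / £1,437,700.00 = 2.6747.
Operating income changes by 2.6747 × +9.3% = +24.9%.

+24.9%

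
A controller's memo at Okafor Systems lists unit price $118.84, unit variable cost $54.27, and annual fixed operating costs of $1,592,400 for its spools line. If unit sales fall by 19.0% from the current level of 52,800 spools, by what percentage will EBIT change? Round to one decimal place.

-35.7%

Total contribution margin = 52,800 × $64.57 = $3,409,296.00.
EBIT = $3,409,296.00 − $1,592,400 = $1,816,896.00.
DOL = contribution ÷ EBIT = $3,409,296.00 ÷ $1,816,896.00 = 1.8764.
So EBIT moves 1.8764 × (-19.0%) = -35.7%.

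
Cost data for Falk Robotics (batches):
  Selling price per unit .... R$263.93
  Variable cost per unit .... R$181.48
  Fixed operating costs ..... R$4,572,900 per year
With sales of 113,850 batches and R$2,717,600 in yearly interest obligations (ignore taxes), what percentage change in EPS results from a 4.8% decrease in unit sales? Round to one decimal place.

-21.5%

At 113,850 units, contribution = 113,850 × R$82.45 = R$9,386,932.50.
Subtracting fixed costs: EBIT = R$9,386,932.50 − R$4,572,900 = R$4,814,032.50.
After interest of R$2,717,600.00, pre-tax earnings = R$2,096,432.50.
DCL = total CM / (EBIT − I) = R$9,386,932.50 / R$2,096,432.50 = 4.4776.
%ΔEPS = DCL × %ΔSales = 4.4776 × -4.8% = -21.5%.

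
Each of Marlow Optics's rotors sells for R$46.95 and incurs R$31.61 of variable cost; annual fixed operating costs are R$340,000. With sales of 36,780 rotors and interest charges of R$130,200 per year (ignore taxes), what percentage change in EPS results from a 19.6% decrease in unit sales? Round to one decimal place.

-117.6%

At 36,780 units, contribution = 36,780 × R$15.34 = R$564,205.20.
EBIT = R$564,205.20 − R$340,000 = R$224,205.20.
Interest = R$130,200.00, so EBIT − I = R$94,005.20.
Degree of combined leverage = contribution ÷ (EBIT − I) = R$564,205.20 ÷ R$94,005.20 = 6.0019.
EPS therefore changes by 6.0019 × (-19.6%) = -117.6%.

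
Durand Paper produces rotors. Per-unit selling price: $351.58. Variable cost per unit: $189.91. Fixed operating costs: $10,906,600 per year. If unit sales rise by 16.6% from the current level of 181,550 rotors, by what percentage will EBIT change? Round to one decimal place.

+26.4%

Total contribution margin = 181,550 × $161.67 = $29,351,188.50.
EBIT = $29,351,188.50 − $10,906,600 = $18,444,588.50.
Degree of operating leverage = $29,351,188.50 / $18,444,588.50 = 1.5913.
%ΔEBIT = DOL × %ΔSales = 1.5913 × +16.6% = +26.4%.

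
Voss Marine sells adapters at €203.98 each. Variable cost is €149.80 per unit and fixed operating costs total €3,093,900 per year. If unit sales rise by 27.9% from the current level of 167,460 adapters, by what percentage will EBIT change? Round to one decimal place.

Contribution at this volume is 167,460 × €54.18 = €9,072,982.80.
Subtracting fixed costs: EBIT = €9,072,982.80 − €3,093,900 = €5,979,082.80.
DOL = contribution ÷ EBIT = €9,072,982.80 ÷ €5,979,082.80 = 1.5175.
Operating income changes by 1.5175 × +27.9% = +42.3%.

+42.3%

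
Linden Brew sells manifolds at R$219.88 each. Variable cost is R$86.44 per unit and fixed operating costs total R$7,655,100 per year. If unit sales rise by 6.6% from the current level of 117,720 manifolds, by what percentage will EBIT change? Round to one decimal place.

Contribution at this volume is 117,720 × R$133.44 = R$15,708,556.80.
Subtracting fixed costs: EBIT = R$15,708,556.80 − R$7,655,100 = R$8,053,456.80.
DOL = contribution ÷ EBIT = R$15,708,556.80 ÷ R$8,053,456.80 = 1.9505.
%ΔEBIT = DOL × %ΔSales = 1.9505 × +6.6% = +12.9%.

+12.9%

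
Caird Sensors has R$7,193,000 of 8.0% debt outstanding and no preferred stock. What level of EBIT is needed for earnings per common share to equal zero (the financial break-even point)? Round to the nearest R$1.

R$575,440

Annual interest = 8.0% × R$7,193,000 = R$575,440.00.
Without preferred stock the financial break-even is simply EBIT = interest = R$575,440.00.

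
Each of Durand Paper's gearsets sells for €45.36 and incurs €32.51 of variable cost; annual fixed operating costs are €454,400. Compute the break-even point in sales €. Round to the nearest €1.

CM per unit = €45.36 − €32.51 = €12.85; CM ratio = €12.85 / €45.36 = 0.2833.
Break-even sales = FC ÷ CM ratio = €454,400 × €45.36 / €12.85 = €1,604,014.

€1,604,014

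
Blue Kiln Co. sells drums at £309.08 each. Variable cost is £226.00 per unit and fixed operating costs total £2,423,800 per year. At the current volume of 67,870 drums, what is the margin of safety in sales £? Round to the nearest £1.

Contribution margin per unit = £309.08 − £226.00 = £83.08. Break-even units = £2,423,800 ÷ £83.08 = 29,174.29; break-even revenue = 29,174.29 × £309.08 = £9,017,189.50.
Actual sales revenue = 67,870 × £309.08 = £20,977,259.60.
Margin of safety = £20,977,259.60 − £9,017,189.50 = £11,960,070.

£11,960,070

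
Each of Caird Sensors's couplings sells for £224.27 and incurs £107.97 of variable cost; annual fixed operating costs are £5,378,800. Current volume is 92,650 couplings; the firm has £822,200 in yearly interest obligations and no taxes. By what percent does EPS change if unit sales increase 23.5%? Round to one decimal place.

Total contribution margin = 92,650 × £116.30 = £10,775,195.00.
EBIT = £10,775,195.00 − £5,378,800 = £5,396,395.00.
Interest = £822,200.00, so EBIT − I = £4,574,195.00.
Degree of combined leverage = contribution ÷ (EBIT − I) = £10,775,195.00 ÷ £4,574,195.00 = 2.3556.
EPS therefore changes by 2.3556 × (+23.5%) = +55.4%.

+55.4%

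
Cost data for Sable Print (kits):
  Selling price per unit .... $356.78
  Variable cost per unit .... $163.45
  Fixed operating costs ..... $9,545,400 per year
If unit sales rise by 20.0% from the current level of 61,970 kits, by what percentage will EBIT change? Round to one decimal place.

+98.4%

Total contribution margin = 61,970 × $193.33 = $11,980,660.10.
Subtracting fixed costs: EBIT = $11,980,660.10 − $9,545,400 = $2,435,260.10.
So DOL = total CM / EBIT = $11,980,660.10 / $2,435,260.10 = 4.9197.
%ΔEBIT = DOL × %ΔSales = 4.9197 × +20.0% = +98.4%.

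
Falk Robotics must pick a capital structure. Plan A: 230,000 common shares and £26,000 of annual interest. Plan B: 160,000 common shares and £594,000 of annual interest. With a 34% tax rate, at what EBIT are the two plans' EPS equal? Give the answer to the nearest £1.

At indifference, (EBIT − 26,000)(1 − t)/230,000 = (EBIT − 594,000)(1 − t)/160,000.
The (1 − t) factor cancels: (EBIT − 26,000) × 160,000 = (EBIT − 594,000) × 230,000.
Solving, EBIT = (594,000·230,000 − 26,000·160,000) / (230,000 − 160,000) = 132,460,000,000 / 70,000 = 1,892,285.71.

£1,892,286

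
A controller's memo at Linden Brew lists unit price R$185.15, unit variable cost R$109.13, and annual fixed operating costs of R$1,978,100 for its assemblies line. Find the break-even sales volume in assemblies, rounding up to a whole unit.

Each unit contributes R$185.15 − R$109.13 = R$76.02.
Break-even volume = fixed costs ÷ CM per unit = R$1,978,100 ÷ R$76.02 = 26,020.78, so 26,021 assemblies.

26,021 assemblies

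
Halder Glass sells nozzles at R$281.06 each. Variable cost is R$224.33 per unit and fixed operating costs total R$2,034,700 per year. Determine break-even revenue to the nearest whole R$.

CM per unit = R$281.06 − R$224.33 = R$56.73; CM ratio = R$56.73 / R$281.06 = 0.2018.
Break-even sales = FC ÷ CM ratio = R$2,034,700 × R$281.06 / R$56.73 = R$10,080,606.

R$10,080,606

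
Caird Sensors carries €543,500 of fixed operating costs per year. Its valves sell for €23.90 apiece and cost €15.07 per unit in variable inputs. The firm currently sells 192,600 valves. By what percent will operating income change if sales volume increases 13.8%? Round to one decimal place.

+20.3%

At 192,600 units, contribution = 192,600 × €8.83 = €1,700,658.00.
Subtracting fixed costs: EBIT = €1,700,658.00 − €543,500 = €1,157,158.00.
Degree of operating leverage = €1,700,658.00 / €1,157,158.00 = 1.4697.
Operating income changes by 1.4697 × +13.8% = +20.3%.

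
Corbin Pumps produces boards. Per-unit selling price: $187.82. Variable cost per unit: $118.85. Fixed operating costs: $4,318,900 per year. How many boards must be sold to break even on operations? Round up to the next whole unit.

Each unit contributes $187.82 − $118.85 = $68.97.
Units to break even: $4,318,900 ÷ $68.97 = 62,619.98, rounded up to 62,620.

62,620 boards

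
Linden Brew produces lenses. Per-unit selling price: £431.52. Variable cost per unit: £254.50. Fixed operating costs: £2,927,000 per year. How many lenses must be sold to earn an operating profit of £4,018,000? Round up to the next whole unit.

Each unit contributes £431.52 − £254.50 = £177.02.
Required volume = (fixed costs + target profit) ÷ CM = (£2,927,000 + £4,018,000) ÷ £177.02 = 39,232.86, so 39,233 lenses.

39,233 lenses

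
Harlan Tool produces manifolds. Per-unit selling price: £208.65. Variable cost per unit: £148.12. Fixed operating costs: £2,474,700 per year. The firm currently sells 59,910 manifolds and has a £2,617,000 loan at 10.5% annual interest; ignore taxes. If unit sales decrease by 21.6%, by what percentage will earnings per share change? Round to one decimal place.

-89.3%

Total contribution margin = 59,910 × £60.53 = £3,626,352.30.
EBIT = £3,626,352.30 − £2,474,700 = £1,151,652.30.
After interest of £274,785.00, pre-tax earnings = £876,867.30.
DCL = total CM / (EBIT − I) = £3,626,352.30 / £876,867.30 = 4.1356.
%ΔEPS = DCL × %ΔSales = 4.1356 × -21.6% = -89.3%.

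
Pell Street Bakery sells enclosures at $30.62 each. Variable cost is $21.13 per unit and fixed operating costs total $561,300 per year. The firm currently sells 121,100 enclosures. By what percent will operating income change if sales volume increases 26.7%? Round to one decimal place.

Contribution at this volume is 121,100 × $9.49 = $1,149,239.00.
Operating income = contribution − fixed costs = $1,149,239.00 − $561,300 = $587,939.00.
DOL = contribution ÷ EBIT = $1,149,239.00 ÷ $587,939.00 = 1.9547.
Operating income changes by 1.9547 × +26.7% = +52.2%.

+52.2%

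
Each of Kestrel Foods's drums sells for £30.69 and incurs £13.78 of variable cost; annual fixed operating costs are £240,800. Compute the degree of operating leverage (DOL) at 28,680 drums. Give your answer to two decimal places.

At 28,680 units, contribution = 28,680 × £16.91 = £484,978.80.
Operating income = contribution − fixed costs = £484,978.80 − £240,800 = £244,178.80.
So DOL = total CM / EBIT = £484,978.80 / £244,178.80 = 1.9862.

1.99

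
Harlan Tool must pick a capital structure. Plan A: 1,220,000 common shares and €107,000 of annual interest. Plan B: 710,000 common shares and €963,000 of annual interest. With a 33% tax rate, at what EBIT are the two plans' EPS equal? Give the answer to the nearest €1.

€2,154,686

At indifference, (EBIT − 107,000)(1 − t)/1,220,000 = (EBIT − 963,000)(1 − t)/710,000.
Cancelling (1 − t) and cross-multiplying: 710,000·(EBIT − 107,000) = 1,220,000·(EBIT − 963,000).
Solving, EBIT = (963,000·1,220,000 − 107,000·710,000) / (1,220,000 − 710,000) = 1,098,890,000,000 / 510,000 = 2,154,686.27.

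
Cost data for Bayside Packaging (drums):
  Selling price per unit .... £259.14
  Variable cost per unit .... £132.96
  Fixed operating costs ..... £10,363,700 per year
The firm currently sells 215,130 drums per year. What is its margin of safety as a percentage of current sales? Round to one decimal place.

Each unit contributes £259.14 − £132.96 = £126.18. Break-even units = £10,363,700 ÷ £126.18 = 82,134.25; break-even revenue = 82,134.25 × £259.14 = £21,284,270.23.
Actual sales revenue = 215,130 × £259.14 = £55,748,788.20.
Margin of safety = (£55,748,788.20 − £21,284,270.23) ÷ £55,748,788.20 = 61.8%.

61.8%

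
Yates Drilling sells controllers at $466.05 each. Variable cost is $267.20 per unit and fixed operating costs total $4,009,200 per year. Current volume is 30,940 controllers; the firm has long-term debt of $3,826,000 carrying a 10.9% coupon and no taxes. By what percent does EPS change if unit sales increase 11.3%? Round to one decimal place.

+40.3%

Contribution at this volume is 30,940 × $198.85 = $6,152,419.00.
Operating income = contribution − fixed costs = $6,152,419.00 − $4,009,200 = $2,143,219.00.
After interest of $417,034.00, pre-tax earnings = $1,726,185.00.
DCL = total CM / (EBIT − I) = $6,152,419.00 / $1,726,185.00 = 3.5642.
EPS therefore changes by 3.5642 × (+11.3%) = +40.3%.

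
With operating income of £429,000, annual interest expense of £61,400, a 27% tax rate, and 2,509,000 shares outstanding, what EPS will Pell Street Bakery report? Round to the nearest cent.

Interest = £61,400.00, so EBT = £429,000 − £61,400.00 = £367,600.00.
After tax at 27%: net income = £367,600.00 × 0.73 = £268,348.00.
Per share: £268,348.00 / 2,509,000 shares = £0.11.

£0.11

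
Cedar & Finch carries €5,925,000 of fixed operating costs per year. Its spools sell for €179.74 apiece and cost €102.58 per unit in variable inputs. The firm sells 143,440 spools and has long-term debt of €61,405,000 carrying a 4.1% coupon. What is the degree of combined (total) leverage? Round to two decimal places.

4.22

Total contribution margin = 143,440 × €77.16 = €11,067,830.40.
Subtracting fixed costs: EBIT = €11,067,830.40 − €5,925,000 = €5,142,830.40. Interest = €2,517,605.00.
DOL = €11,067,830.40 ÷ €5,142,830.40 = 2.1521; DFL = €5,142,830.40 ÷ €2,625,225.40 = 1.9590.
Combined leverage = 2.1521 × 1.9590 = 4.2160.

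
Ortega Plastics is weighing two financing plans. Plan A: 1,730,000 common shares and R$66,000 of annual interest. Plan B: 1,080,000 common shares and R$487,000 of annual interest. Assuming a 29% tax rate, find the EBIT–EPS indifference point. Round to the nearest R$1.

R$1,186,508

At indifference, (EBIT − 66,000)(1 − t)/1,730,000 = (EBIT − 487,000)(1 − t)/1,080,000.
Cancelling (1 − t) and cross-multiplying: 1,080,000·(EBIT − 66,000) = 1,730,000·(EBIT − 487,000).
Solving, EBIT = (487,000·1,730,000 − 66,000·1,080,000) / (1,730,000 − 1,080,000) = 771,230,000,000 / 650,000 = 1,186,507.69.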